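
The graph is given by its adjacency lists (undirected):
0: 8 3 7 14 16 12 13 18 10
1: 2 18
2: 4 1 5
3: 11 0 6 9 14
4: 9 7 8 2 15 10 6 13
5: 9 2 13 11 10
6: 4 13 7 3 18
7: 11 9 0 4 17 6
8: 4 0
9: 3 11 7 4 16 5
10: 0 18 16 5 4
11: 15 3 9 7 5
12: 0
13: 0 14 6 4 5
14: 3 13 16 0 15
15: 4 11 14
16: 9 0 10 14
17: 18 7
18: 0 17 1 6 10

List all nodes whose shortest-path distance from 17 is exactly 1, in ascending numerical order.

7, 18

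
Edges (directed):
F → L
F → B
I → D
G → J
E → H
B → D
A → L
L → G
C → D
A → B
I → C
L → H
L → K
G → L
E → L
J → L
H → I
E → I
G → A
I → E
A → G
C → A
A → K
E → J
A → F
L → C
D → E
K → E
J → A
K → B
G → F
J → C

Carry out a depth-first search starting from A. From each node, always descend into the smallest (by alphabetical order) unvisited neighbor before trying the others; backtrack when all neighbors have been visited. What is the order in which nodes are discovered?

Visit A
A → B
B → D
D → E
E → H
H → I
I → C
E → J
J → L
L → G
G → F
L → K

A B D E H I C J L G F K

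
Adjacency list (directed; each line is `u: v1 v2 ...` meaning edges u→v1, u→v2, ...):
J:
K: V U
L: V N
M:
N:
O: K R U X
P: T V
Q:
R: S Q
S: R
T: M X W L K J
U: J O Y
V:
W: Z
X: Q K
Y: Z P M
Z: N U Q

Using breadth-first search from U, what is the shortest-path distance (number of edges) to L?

4

Level 0: U
Level 1: J, O, Y
Level 2: K, M, P, R, X, Z
Level 3: N, Q, S, T, V
Level 4: L, W
L first appears at level 4.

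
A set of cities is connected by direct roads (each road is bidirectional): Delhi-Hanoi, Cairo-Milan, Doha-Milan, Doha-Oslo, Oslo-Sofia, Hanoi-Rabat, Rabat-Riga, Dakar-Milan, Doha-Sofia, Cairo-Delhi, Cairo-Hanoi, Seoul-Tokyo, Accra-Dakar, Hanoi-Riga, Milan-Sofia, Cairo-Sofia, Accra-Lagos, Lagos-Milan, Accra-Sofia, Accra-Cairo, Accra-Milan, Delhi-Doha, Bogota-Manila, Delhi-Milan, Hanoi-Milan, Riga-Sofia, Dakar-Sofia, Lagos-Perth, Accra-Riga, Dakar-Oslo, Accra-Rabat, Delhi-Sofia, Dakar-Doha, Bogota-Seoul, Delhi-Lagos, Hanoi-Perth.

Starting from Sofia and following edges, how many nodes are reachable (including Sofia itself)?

BFS from Sofia visits: Sofia, Accra, Cairo, Dakar, Delhi, Doha, Milan, Oslo, Riga, Lagos, Rabat, Hanoi, Perth
Reachable nodes: 13 of 17 total.

13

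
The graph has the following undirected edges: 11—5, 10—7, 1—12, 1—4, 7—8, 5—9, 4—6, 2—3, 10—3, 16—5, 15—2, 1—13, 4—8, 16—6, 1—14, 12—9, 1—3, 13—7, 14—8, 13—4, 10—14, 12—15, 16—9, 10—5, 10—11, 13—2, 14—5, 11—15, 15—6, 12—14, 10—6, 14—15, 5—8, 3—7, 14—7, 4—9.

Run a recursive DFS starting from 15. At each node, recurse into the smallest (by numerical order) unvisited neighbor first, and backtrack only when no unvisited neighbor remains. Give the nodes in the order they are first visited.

Visit 15
15 → 2
2 → 3
3 → 1
1 → 4
4 → 6
6 → 10
10 → 5
5 → 8
8 → 7
7 → 13
7 → 14
14 → 12
12 → 9
9 → 16
5 → 11

15, 2, 3, 1, 4, 6, 10, 5, 8, 7, 13, 14, 12, 9, 16, 11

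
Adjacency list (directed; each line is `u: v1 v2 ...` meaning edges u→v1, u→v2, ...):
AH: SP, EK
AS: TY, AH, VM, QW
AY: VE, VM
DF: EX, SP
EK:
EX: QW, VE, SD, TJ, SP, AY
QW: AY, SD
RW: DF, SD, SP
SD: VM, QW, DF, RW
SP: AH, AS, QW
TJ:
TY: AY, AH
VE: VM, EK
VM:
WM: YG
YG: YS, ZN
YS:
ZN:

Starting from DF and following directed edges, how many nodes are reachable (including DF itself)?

14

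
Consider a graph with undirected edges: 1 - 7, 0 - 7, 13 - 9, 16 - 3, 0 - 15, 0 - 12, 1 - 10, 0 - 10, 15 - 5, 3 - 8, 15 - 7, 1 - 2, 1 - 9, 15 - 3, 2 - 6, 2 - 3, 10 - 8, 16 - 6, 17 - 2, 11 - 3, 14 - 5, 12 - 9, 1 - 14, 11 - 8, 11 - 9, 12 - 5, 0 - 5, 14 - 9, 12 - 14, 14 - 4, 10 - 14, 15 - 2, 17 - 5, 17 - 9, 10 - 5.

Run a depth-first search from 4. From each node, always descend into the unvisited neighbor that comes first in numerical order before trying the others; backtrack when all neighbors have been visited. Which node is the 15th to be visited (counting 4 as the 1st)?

Visit 4
4 → 14
14 → 1
1 → 2
2 → 3
3 → 8
8 → 10
10 → 0
0 → 5
5 → 12
12 → 9
9 → 11
9 → 13
9 → 17
5 → 15
15 → 7
3 → 16
16 → 6

Visit order: 4, 14, 1, 2, 3, 8, 10, 0, 5, 12, 9, 11, 13, 17, 15, 7, 16, 6

15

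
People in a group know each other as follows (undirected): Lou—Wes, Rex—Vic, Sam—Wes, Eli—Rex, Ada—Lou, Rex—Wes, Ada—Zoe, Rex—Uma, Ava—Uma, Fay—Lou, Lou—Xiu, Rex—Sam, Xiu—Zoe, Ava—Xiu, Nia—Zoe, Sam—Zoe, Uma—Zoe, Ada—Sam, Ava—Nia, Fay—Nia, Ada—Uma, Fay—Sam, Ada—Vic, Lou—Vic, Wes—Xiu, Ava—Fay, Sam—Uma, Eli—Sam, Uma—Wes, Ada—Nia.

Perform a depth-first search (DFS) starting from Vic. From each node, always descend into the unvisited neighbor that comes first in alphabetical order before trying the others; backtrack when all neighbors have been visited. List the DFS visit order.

Visit Vic
Vic → Ada
Ada → Lou
Lou → Fay
Fay → Ava
Ava → Nia
Nia → Zoe
Zoe → Sam
Sam → Eli
Eli → Rex
Rex → Uma
Uma → Wes
Wes → Xiu

Vic Ada Lou Fay Ava Nia Zoe Sam Eli Rex Uma Wes Xiu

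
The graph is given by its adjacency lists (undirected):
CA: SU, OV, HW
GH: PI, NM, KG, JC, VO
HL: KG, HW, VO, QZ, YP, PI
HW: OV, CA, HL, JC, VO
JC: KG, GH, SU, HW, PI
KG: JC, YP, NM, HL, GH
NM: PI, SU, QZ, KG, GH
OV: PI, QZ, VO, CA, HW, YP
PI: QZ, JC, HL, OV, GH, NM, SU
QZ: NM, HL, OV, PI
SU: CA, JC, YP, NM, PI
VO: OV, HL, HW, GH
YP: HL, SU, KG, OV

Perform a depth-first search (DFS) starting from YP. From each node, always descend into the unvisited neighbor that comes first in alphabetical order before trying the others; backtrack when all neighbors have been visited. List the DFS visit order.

Visit YP
YP → HL
HL → HW
HW → CA
CA → OV
OV → PI
PI → GH
GH → JC
JC → KG
KG → NM
NM → QZ
NM → SU
GH → VO

YP HL HW CA OV PI GH JC KG NM QZ SU VO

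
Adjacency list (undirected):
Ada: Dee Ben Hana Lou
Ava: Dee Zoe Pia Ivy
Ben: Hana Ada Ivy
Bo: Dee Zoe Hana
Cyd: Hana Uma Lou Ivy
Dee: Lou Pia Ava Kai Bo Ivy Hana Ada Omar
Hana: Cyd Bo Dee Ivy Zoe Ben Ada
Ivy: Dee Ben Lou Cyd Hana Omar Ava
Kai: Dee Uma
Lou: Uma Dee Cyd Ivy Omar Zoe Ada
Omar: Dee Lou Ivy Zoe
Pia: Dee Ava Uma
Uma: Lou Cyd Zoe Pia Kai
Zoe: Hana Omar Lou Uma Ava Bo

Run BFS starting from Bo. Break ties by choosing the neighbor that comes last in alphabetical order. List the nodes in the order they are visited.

Visit Bo; enqueue Zoe, Hana, Dee → queue [Zoe, Hana, Dee]
Visit Zoe; enqueue Uma, Omar, Lou, Ava → queue [Hana, Dee, Uma, Omar, Lou, Ava]
Visit Hana; enqueue Ivy, Cyd, Ben, Ada → queue [Dee, Uma, Omar, Lou, Ava, Ivy, Cyd, Ben, Ada]
Visit Dee; enqueue Pia, Kai → queue [Uma, Omar, Lou, Ava, Ivy, Cyd, Ben, Ada, Pia, Kai]
Visit Uma → queue [Omar, Lou, Ava, Ivy, Cyd, Ben, Ada, Pia, Kai]
Visit Omar → queue [Lou, Ava, Ivy, Cyd, Ben, Ada, Pia, Kai]
Visit Lou → queue [Ava, Ivy, Cyd, Ben, Ada, Pia, Kai]
Visit Ava → queue [Ivy, Cyd, Ben, Ada, Pia, Kai]
Visit Ivy → queue [Cyd, Ben, Ada, Pia, Kai]
Visit Cyd → queue [Ben, Ada, Pia, Kai]
Visit Ben → queue [Ada, Pia, Kai]
Visit Ada → queue [Pia, Kai]
Visit Pia → queue [Kai]
Visit Kai → queue []

Bo, Zoe, Hana, Dee, Uma, Omar, Lou, Ava, Ivy, Cyd, Ben, Ada, Pia, Kai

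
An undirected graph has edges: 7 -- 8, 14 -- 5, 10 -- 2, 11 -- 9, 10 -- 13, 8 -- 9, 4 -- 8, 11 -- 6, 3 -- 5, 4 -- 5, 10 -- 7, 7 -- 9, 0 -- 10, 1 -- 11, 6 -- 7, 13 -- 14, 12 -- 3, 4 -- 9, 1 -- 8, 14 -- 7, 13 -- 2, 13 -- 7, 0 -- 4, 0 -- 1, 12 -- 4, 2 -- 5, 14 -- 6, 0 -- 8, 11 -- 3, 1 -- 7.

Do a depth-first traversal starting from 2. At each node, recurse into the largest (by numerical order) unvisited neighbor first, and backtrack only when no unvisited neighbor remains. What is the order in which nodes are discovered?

Visit 2
2 → 13
13 → 14
14 → 7
7 → 10
10 → 0
0 → 8
8 → 9
9 → 11
11 → 6
11 → 3
3 → 12
12 → 4
4 → 5
11 → 1

2, 13, 14, 7, 10, 0, 8, 9, 11, 6, 3, 12, 4, 5, 1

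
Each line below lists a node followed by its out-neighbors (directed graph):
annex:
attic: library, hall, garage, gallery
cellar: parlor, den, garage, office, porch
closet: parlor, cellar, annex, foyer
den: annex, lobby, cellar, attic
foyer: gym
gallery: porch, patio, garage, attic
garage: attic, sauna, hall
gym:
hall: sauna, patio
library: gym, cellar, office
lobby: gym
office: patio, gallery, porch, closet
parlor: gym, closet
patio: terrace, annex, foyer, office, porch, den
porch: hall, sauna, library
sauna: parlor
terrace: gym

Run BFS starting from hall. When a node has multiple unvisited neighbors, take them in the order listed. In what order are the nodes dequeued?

hall → sauna → patio → parlor → terrace → annex → foyer → office → porch → den → gym → closet → gallery → library → lobby → cellar → attic → garage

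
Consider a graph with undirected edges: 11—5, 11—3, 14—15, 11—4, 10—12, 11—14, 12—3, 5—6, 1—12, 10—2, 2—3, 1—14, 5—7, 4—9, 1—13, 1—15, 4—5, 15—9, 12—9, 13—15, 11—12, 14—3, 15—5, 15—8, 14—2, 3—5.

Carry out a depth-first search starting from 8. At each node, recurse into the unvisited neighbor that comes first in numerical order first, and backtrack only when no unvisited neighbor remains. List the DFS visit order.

8, 15, 1, 12, 3, 2, 10, 14, 11, 4, 5, 6, 7, 9, 13

Visit 8
8 → 15
15 → 1
1 → 12
12 → 3
3 → 2
2 → 10
2 → 14
14 → 11
11 → 4
4 → 5
5 → 6
5 → 7
4 → 9
1 → 13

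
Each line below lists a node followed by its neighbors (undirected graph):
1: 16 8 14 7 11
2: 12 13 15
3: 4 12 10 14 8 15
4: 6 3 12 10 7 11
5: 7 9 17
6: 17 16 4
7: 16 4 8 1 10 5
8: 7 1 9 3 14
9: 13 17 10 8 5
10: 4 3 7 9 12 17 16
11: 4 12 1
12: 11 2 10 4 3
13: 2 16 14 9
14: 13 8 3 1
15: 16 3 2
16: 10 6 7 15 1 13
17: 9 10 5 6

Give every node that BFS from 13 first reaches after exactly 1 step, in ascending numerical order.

Level 0: 13
Level 1: 2, 9, 14, 16
Level 2: 1, 3, 5, 6, 7, 8, 10, 12, 15, 17
Level 3: 4, 11

2, 9, 14, 16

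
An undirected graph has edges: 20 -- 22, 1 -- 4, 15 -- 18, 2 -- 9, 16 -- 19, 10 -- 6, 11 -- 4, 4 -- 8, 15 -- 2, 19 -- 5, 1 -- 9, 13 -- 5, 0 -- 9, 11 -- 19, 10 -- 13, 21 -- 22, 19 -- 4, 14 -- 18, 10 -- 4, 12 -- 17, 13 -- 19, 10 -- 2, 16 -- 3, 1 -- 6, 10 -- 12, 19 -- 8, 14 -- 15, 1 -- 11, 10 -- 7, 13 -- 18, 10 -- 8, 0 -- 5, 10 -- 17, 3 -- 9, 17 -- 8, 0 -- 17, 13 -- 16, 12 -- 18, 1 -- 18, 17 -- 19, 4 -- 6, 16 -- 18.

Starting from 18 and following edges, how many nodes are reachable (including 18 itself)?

20

BFS from 18 visits: 18, 16, 15, 14, 13, 12, 1, 19, 3, 2, 10, 5, 17, 11, 9, 6, 4, 8, 7, 0
Reachable nodes: 20 of 23 total.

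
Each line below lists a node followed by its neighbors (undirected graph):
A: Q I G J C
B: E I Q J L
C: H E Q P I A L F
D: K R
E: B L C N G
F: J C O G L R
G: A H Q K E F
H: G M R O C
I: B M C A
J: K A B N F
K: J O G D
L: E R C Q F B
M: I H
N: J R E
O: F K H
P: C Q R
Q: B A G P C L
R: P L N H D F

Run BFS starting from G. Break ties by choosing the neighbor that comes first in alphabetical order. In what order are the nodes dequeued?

G A E F H K Q C I J B L N O R M D P

Visit G; enqueue A, E, F, H, K, Q → queue [A, E, F, H, K, Q]
Visit A; enqueue C, I, J → queue [E, F, H, K, Q, C, I, J]
Visit E; enqueue B, L, N → queue [F, H, K, Q, C, I, J, B, L, N]
Visit F; enqueue O, R → queue [H, K, Q, C, I, J, B, L, N, O, R]
Visit H; enqueue M → queue [K, Q, C, I, J, B, L, N, O, R, M]
Visit K; enqueue D → queue [Q, C, I, J, B, L, N, O, R, M, D]
Visit Q; enqueue P → queue [C, I, J, B, L, N, O, R, M, D, P]
Visit C → queue [I, J, B, L, N, O, R, M, D, P]
Visit I → queue [J, B, L, N, O, R, M, D, P]
Visit J → queue [B, L, N, O, R, M, D, P]
Visit B → queue [L, N, O, R, M, D, P]
Visit L → queue [N, O, R, M, D, P]
Visit N → queue [O, R, M, D, P]
Visit O → queue [R, M, D, P]
Visit R → queue [M, D, P]
Visit M → queue [D, P]
Visit D → queue [P]
Visit P → queue []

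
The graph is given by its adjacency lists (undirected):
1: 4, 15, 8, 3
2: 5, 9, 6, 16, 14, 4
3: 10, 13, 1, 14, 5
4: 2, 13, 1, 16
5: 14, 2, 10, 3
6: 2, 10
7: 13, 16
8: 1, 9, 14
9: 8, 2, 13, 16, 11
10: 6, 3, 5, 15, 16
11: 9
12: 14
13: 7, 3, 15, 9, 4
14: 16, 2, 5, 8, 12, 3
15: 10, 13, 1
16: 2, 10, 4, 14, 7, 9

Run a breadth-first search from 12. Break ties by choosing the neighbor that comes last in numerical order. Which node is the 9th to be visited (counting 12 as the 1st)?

Visit 12; enqueue 14 → queue [14]
Visit 14; enqueue 16, 8, 5, 3, 2 → queue [16, 8, 5, 3, 2]
Visit 16; enqueue 10, 9, 7, 4 → queue [8, 5, 3, 2, 10, 9, 7, 4]
Visit 8; enqueue 1 → queue [5, 3, 2, 10, 9, 7, 4, 1]
Visit 5 → queue [3, 2, 10, 9, 7, 4, 1]
Visit 3; enqueue 13 → queue [2, 10, 9, 7, 4, 1, 13]
Visit 2; enqueue 6 → queue [10, 9, 7, 4, 1, 13, 6]
Visit 10; enqueue 15 → queue [9, 7, 4, 1, 13, 6, 15]
Visit 9; enqueue 11 → queue [7, 4, 1, 13, 6, 15, 11]
Visit 7 → queue [4, 1, 13, 6, 15, 11]
Visit 4 → queue [1, 13, 6, 15, 11]
Visit 1 → queue [13, 6, 15, 11]
Visit 13 → queue [6, 15, 11]
Visit 6 → queue [15, 11]
Visit 15 → queue [11]
Visit 11 → queue []

Visit order: 12, 14, 16, 8, 5, 3, 2, 10, 9, 7, 4, 1, 13, 6, 15, 11

9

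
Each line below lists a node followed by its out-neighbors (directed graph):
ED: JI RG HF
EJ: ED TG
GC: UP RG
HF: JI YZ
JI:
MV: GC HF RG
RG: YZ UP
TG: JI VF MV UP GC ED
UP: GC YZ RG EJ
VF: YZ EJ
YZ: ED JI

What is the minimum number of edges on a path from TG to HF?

2

Level 0: TG
Level 1: ED, GC, JI, MV, UP, VF
Level 2: EJ, HF, RG, YZ
HF first appears at level 2.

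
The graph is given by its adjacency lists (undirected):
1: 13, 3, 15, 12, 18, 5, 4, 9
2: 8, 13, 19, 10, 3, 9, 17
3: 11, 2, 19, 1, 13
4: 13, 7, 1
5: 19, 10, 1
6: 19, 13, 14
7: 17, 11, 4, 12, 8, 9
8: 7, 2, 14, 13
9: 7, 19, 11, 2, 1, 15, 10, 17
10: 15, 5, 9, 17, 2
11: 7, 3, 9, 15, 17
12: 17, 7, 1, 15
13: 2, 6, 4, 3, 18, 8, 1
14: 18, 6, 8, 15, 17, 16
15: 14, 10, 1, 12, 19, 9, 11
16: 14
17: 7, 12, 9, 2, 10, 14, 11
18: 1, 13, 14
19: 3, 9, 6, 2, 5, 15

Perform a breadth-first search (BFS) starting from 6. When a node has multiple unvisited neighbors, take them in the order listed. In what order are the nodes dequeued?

Visit 6; enqueue 19, 13, 14 → queue [19, 13, 14]
Visit 19; enqueue 3, 9, 2, 5, 15 → queue [13, 14, 3, 9, 2, 5, 15]
Visit 13; enqueue 4, 18, 8, 1 → queue [14, 3, 9, 2, 5, 15, 4, 18, 8, 1]
Visit 14; enqueue 17, 16 → queue [3, 9, 2, 5, 15, 4, 18, 8, 1, 17, 16]
Visit 3; enqueue 11 → queue [9, 2, 5, 15, 4, 18, 8, 1, 17, 16, 11]
Visit 9; enqueue 7, 10 → queue [2, 5, 15, 4, 18, 8, 1, 17, 16, 11, 7, 10]
Visit 2 → queue [5, 15, 4, 18, 8, 1, 17, 16, 11, 7, 10]
Visit 5 → queue [15, 4, 18, 8, 1, 17, 16, 11, 7, 10]
Visit 15; enqueue 12 → queue [4, 18, 8, 1, 17, 16, 11, 7, 10, 12]
Visit 4 → queue [18, 8, 1, 17, 16, 11, 7, 10, 12]
Visit 18 → queue [8, 1, 17, 16, 11, 7, 10, 12]
Visit 8 → queue [1, 17, 16, 11, 7, 10, 12]
Visit 1 → queue [17, 16, 11, 7, 10, 12]
Visit 17 → queue [16, 11, 7, 10, 12]
Visit 16 → queue [11, 7, 10, 12]
Visit 11 → queue [7, 10, 12]
Visit 7 → queue [10, 12]
Visit 10 → queue [12]
Visit 12 → queue []

6, 19, 13, 14, 3, 9, 2, 5, 15, 4, 18, 8, 1, 17, 16, 11, 7, 10, 12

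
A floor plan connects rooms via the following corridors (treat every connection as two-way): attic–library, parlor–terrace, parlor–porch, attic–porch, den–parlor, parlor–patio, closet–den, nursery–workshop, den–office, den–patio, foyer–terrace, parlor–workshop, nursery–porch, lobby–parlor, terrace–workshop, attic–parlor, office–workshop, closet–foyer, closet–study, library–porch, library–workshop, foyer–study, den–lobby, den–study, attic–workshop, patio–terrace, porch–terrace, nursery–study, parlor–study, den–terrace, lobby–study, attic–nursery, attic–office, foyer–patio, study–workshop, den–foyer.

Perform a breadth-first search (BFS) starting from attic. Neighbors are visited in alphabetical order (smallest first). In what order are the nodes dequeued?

attic -> library -> nursery -> office -> parlor -> porch -> workshop -> study -> den -> lobby -> patio -> terrace -> closet -> foyer

Visit attic; enqueue library, nursery, office, parlor, porch, workshop → queue [library, nursery, office, parlor, porch, workshop]
Visit library → queue [nursery, office, parlor, porch, workshop]
Visit nursery; enqueue study → queue [office, parlor, porch, workshop, study]
Visit office; enqueue den → queue [parlor, porch, workshop, study, den]
Visit parlor; enqueue lobby, patio, terrace → queue [porch, workshop, study, den, lobby, patio, terrace]
Visit porch → queue [workshop, study, den, lobby, patio, terrace]
Visit workshop → queue [study, den, lobby, patio, terrace]
Visit study; enqueue closet, foyer → queue [den, lobby, patio, terrace, closet, foyer]
Visit den → queue [lobby, patio, terrace, closet, foyer]
Visit lobby → queue [patio, terrace, closet, foyer]
Visit patio → queue [terrace, closet, foyer]
Visit terrace → queue [closet, foyer]
Visit closet → queue [foyer]
Visit foyer → queue []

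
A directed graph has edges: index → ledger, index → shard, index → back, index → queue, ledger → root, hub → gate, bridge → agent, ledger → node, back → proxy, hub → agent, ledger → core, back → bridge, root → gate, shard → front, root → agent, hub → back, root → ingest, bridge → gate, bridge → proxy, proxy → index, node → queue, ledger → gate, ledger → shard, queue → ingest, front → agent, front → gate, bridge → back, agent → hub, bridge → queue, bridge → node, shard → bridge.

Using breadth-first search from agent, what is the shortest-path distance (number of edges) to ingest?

5

Level 0: agent
Level 1: hub
Level 2: back, gate
Level 3: bridge, proxy
Level 4: index, node, queue
Level 5: ingest, ledger, shard
Level 6: core, front, root
ingest first appears at level 5.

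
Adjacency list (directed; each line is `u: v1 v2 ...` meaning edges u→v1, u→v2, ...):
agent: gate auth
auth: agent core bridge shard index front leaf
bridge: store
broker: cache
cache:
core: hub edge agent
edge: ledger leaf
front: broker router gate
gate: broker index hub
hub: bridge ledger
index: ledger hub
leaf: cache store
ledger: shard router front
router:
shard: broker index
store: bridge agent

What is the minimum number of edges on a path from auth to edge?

Level 0: auth
Level 1: agent, bridge, core, front, index, leaf, shard
Level 2: broker, cache, edge, gate, hub, ledger, router, store
edge first appears at level 2.

2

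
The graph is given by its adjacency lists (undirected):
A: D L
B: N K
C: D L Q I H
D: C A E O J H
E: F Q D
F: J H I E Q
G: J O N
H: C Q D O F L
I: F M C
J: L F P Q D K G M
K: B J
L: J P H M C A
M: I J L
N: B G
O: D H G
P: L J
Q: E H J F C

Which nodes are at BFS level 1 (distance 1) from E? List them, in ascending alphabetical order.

D, F, Q

Level 0: E
Level 1: D, F, Q
Level 2: A, C, H, I, J, O
Level 3: G, K, L, M, P
Level 4: B, N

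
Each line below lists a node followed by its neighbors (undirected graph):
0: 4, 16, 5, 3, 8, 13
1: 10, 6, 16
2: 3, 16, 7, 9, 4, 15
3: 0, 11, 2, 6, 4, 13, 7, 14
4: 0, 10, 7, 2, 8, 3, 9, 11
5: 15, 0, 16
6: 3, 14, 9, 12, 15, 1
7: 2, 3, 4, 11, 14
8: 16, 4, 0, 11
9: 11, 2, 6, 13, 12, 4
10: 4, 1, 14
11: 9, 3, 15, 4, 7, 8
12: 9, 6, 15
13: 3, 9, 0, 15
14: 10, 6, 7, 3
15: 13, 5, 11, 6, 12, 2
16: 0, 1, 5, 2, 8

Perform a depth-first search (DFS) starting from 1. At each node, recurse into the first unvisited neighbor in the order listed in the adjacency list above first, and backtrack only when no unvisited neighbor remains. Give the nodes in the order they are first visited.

Visit 1
1 → 10
10 → 4
4 → 0
0 → 16
16 → 5
5 → 15
15 → 13
13 → 3
3 → 11
11 → 9
9 → 2
2 → 7
7 → 14
14 → 6
6 → 12
11 → 8

1 → 10 → 4 → 0 → 16 → 5 → 15 → 13 → 3 → 11 → 9 → 2 → 7 → 14 → 6 → 12 → 8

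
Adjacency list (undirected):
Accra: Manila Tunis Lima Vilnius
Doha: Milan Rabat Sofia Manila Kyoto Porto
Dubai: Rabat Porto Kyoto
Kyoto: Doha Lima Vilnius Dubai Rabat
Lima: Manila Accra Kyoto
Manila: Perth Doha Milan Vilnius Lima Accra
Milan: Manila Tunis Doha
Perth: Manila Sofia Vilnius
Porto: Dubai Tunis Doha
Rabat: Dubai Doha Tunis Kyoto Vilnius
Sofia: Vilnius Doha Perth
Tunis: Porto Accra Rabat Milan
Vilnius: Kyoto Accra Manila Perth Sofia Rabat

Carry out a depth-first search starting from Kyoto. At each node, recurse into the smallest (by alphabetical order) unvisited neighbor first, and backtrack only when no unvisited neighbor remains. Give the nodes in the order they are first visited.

Kyoto → Doha → Manila → Accra → Lima → Tunis → Milan → Porto → Dubai → Rabat → Vilnius → Perth → Sofia

Visit Kyoto
Kyoto → Doha
Doha → Manila
Manila → Accra
Accra → Lima
Accra → Tunis
Tunis → Milan
Tunis → Porto
Porto → Dubai
Dubai → Rabat
Rabat → Vilnius
Vilnius → Perth
Perth → Sofia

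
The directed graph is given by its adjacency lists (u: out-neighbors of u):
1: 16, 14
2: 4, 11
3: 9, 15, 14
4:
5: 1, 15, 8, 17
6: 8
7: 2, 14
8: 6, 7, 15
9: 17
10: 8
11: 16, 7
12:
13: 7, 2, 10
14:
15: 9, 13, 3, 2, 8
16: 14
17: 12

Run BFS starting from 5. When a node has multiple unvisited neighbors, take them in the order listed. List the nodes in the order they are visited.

5 → 1 → 15 → 8 → 17 → 16 → 14 → 9 → 13 → 3 → 2 → 6 → 7 → 12 → 10 → 4 → 11

Visit 5; enqueue 1, 15, 8, 17 → queue [1, 15, 8, 17]
Visit 1; enqueue 16, 14 → queue [15, 8, 17, 16, 14]
Visit 15; enqueue 9, 13, 3, 2 → queue [8, 17, 16, 14, 9, 13, 3, 2]
Visit 8; enqueue 6, 7 → queue [17, 16, 14, 9, 13, 3, 2, 6, 7]
Visit 17; enqueue 12 → queue [16, 14, 9, 13, 3, 2, 6, 7, 12]
Visit 16 → queue [14, 9, 13, 3, 2, 6, 7, 12]
Visit 14 → queue [9, 13, 3, 2, 6, 7, 12]
Visit 9 → queue [13, 3, 2, 6, 7, 12]
Visit 13; enqueue 10 → queue [3, 2, 6, 7, 12, 10]
Visit 3 → queue [2, 6, 7, 12, 10]
Visit 2; enqueue 4, 11 → queue [6, 7, 12, 10, 4, 11]
Visit 6 → queue [7, 12, 10, 4, 11]
Visit 7 → queue [12, 10, 4, 11]
Visit 12 → queue [10, 4, 11]
Visit 10 → queue [4, 11]
Visit 4 → queue [11]
Visit 11 → queue []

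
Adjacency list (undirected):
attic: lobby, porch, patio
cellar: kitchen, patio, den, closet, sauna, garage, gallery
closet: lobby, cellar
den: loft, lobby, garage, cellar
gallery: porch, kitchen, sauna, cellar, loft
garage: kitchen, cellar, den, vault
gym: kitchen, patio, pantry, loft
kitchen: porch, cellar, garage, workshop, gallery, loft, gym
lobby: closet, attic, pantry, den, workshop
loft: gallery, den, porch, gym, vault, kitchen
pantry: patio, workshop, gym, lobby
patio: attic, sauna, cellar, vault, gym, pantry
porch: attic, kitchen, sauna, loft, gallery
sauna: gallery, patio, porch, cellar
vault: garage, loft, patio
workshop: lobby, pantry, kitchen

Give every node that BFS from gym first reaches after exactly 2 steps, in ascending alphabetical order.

Level 0: gym
Level 1: kitchen, loft, pantry, patio
Level 2: attic, cellar, den, gallery, garage, lobby, porch, sauna, vault, workshop
Level 3: closet

attic, cellar, den, gallery, garage, lobby, porch, sauna, vault, workshop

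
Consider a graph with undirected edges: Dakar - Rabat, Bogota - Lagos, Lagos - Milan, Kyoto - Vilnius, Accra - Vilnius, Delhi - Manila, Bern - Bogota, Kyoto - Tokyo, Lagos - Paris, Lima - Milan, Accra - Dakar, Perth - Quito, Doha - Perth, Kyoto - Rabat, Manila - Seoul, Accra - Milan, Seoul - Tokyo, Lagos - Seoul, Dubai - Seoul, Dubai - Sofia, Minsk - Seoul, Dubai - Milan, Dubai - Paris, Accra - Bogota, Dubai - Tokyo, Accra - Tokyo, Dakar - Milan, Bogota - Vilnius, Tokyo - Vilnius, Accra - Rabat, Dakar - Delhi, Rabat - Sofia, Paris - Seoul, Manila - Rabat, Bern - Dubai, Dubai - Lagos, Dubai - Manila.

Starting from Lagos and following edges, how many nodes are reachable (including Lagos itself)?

18

BFS from Lagos visits: Lagos, Seoul, Paris, Milan, Dubai, Bogota, Tokyo, Minsk, Manila, Lima, Dakar, Accra, Sofia, Bern, Vilnius, Kyoto, Rabat, Delhi
Reachable nodes: 18 of 21 total.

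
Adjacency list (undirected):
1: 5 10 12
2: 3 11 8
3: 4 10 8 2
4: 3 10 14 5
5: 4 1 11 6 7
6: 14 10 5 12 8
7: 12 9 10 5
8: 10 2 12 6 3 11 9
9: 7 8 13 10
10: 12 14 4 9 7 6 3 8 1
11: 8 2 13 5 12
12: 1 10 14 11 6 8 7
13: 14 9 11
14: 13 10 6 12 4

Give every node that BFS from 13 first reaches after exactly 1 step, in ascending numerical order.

Level 0: 13
Level 1: 9, 11, 14
Level 2: 2, 4, 5, 6, 7, 8, 10, 12
Level 3: 1, 3

9, 11, 14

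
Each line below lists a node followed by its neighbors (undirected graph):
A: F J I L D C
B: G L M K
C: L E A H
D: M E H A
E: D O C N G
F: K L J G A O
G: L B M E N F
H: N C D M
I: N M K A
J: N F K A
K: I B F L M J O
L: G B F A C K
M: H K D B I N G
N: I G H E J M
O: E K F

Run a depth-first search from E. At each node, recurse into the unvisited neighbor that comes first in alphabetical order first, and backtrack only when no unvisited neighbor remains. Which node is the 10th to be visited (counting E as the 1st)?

J

Visit E
E → C
C → A
A → D
D → H
H → M
M → B
B → G
G → F
F → J
J → K
K → I
I → N
K → L
K → O

Visit order: E, C, A, D, H, M, B, G, F, J, K, I, N, L, O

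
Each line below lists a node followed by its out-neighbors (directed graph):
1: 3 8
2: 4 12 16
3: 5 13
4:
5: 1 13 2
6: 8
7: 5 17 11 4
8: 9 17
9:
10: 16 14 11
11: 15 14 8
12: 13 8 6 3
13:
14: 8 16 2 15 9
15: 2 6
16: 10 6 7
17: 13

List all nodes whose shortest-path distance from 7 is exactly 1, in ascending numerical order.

Level 0: 7
Level 1: 4, 5, 11, 17
Level 2: 1, 2, 8, 13, 14, 15
Level 3: 3, 6, 9, 12, 16
Level 4: 10

4, 5, 11, 17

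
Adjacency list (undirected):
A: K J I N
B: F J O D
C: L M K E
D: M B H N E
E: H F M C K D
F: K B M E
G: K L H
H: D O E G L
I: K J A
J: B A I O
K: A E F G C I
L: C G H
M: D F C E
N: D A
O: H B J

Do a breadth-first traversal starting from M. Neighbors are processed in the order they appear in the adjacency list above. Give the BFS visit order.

Visit M; enqueue D, F, C, E → queue [D, F, C, E]
Visit D; enqueue B, H, N → queue [F, C, E, B, H, N]
Visit F; enqueue K → queue [C, E, B, H, N, K]
Visit C; enqueue L → queue [E, B, H, N, K, L]
Visit E → queue [B, H, N, K, L]
Visit B; enqueue J, O → queue [H, N, K, L, J, O]
Visit H; enqueue G → queue [N, K, L, J, O, G]
Visit N; enqueue A → queue [K, L, J, O, G, A]
Visit K; enqueue I → queue [L, J, O, G, A, I]
Visit L → queue [J, O, G, A, I]
Visit J → queue [O, G, A, I]
Visit O → queue [G, A, I]
Visit G → queue [A, I]
Visit A → queue [I]
Visit I → queue []

M → D → F → C → E → B → H → N → K → L → J → O → G → A → I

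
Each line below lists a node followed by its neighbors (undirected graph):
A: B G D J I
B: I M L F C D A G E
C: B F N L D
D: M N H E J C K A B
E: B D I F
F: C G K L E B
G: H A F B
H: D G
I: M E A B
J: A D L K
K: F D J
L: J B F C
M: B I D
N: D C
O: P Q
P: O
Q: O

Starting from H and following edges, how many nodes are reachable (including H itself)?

BFS from H visits: H, D, G, A, B, C, E, J, K, M, N, F, I, L
Reachable nodes: 14 of 17 total.

14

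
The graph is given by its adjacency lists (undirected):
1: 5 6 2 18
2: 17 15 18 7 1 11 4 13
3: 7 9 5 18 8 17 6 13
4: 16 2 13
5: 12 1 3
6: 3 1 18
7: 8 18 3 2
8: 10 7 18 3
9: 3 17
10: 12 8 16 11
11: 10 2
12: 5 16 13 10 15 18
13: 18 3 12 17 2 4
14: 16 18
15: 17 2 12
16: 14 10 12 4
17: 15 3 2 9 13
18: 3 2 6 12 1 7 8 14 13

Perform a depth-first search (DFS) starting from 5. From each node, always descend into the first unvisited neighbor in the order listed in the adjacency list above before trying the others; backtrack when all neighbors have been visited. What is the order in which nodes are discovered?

5 → 12 → 16 → 14 → 18 → 3 → 7 → 8 → 10 → 11 → 2 → 17 → 15 → 9 → 13 → 4 → 1 → 6

Visit 5
5 → 12
12 → 16
16 → 14
14 → 18
18 → 3
3 → 7
7 → 8
8 → 10
10 → 11
11 → 2
2 → 17
17 → 15
17 → 9
17 → 13
13 → 4
2 → 1
1 → 6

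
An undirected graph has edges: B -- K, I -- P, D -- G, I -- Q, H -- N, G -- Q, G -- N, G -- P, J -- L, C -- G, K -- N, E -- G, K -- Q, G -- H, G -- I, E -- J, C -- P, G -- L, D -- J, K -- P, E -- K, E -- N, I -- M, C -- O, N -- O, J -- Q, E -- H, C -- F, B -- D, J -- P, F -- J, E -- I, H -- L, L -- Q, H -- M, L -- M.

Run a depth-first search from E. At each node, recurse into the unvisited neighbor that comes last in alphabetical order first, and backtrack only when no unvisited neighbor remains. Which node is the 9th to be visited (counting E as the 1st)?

M

Visit E
E → N
N → O
O → C
C → P
P → K
K → Q
Q → L
L → M
M → I
I → G
G → H
G → D
D → J
J → F
D → B

Visit order: E, N, O, C, P, K, Q, L, M, I, G, H, D, J, F, B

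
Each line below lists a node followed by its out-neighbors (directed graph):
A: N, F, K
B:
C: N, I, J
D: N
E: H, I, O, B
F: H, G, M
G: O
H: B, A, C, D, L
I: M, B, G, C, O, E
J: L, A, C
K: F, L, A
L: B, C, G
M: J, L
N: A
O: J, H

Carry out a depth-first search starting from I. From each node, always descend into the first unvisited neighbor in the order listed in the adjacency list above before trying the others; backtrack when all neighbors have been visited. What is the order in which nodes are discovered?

Visit I
I → M
M → J
J → L
L → B
L → C
C → N
N → A
A → F
F → H
H → D
F → G
G → O
A → K
I → E

I → M → J → L → B → C → N → A → F → H → D → G → O → K → E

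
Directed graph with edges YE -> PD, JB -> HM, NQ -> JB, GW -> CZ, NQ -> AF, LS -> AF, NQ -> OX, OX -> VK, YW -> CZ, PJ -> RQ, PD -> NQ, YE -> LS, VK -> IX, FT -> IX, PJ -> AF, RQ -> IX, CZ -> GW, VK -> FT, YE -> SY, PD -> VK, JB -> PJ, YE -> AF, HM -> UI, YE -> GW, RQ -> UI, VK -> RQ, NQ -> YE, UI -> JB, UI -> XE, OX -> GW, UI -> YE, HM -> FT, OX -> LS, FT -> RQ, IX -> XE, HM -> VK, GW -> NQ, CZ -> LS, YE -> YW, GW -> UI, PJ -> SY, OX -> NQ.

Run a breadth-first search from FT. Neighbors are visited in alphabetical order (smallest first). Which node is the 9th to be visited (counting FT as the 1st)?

PJ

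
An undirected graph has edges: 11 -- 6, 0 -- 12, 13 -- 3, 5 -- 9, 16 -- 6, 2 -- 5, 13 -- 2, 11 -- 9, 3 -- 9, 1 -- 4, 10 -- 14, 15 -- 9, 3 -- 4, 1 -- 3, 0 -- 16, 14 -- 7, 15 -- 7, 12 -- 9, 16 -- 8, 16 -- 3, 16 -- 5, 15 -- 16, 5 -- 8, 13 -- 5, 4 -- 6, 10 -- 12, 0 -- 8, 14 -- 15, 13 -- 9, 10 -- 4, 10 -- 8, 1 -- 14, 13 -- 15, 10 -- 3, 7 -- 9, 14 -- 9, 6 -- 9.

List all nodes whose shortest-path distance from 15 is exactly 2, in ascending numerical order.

0, 1, 2, 3, 5, 6, 8, 10, 11, 12

Level 0: 15
Level 1: 7, 9, 13, 14, 16
Level 2: 0, 1, 2, 3, 5, 6, 8, 10, 11, 12
Level 3: 4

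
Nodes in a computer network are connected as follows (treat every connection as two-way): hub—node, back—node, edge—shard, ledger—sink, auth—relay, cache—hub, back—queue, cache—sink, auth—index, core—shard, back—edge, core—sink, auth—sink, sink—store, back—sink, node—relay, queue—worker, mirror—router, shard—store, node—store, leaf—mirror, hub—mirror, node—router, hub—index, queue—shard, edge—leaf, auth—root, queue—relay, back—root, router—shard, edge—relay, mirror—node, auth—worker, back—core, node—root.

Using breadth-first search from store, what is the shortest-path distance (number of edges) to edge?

2

Level 0: store
Level 1: node, shard, sink
Level 2: auth, back, cache, core, edge, hub, ledger, mirror, queue, relay, root, router
Level 3: index, leaf, worker
edge first appears at level 2.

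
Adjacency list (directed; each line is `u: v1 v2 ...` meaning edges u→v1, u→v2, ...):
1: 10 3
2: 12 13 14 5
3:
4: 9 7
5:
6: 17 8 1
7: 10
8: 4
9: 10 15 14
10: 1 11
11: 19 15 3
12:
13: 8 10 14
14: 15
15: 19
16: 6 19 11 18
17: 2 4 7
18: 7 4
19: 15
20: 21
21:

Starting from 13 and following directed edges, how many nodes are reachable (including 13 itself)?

12

BFS from 13 visits: 13, 8, 10, 14, 4, 1, 11, 15, 9, 7, 3, 19
Reachable nodes: 12 of 21 total.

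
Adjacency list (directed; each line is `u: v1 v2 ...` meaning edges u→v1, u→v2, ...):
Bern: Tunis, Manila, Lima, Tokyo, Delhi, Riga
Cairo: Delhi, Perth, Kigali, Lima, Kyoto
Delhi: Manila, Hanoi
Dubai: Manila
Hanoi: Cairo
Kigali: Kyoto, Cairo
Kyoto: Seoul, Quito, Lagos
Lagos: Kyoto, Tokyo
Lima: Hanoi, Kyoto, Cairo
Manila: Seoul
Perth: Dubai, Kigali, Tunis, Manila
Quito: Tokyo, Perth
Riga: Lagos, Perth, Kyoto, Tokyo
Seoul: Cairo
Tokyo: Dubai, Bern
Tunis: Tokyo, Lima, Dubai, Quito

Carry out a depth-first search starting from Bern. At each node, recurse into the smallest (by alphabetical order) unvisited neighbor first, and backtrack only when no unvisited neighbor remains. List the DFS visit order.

Bern -> Delhi -> Hanoi -> Cairo -> Kigali -> Kyoto -> Lagos -> Tokyo -> Dubai -> Manila -> Seoul -> Quito -> Perth -> Tunis -> Lima -> Riga

Visit Bern
Bern → Delhi
Delhi → Hanoi
Hanoi → Cairo
Cairo → Kigali
Kigali → Kyoto
Kyoto → Lagos
Lagos → Tokyo
Tokyo → Dubai
Dubai → Manila
Manila → Seoul
Kyoto → Quito
Quito → Perth
Perth → Tunis
Tunis → Lima
Bern → Riga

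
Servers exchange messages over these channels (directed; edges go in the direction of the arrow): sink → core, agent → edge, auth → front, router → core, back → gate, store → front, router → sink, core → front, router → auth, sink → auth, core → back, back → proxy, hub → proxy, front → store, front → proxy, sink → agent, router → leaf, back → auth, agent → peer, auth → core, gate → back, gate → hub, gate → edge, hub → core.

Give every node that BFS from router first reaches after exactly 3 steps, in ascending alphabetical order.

Level 0: router
Level 1: auth, core, leaf, sink
Level 2: agent, back, front
Level 3: edge, gate, peer, proxy, store
Level 4: hub

edge, gate, peer, proxy, store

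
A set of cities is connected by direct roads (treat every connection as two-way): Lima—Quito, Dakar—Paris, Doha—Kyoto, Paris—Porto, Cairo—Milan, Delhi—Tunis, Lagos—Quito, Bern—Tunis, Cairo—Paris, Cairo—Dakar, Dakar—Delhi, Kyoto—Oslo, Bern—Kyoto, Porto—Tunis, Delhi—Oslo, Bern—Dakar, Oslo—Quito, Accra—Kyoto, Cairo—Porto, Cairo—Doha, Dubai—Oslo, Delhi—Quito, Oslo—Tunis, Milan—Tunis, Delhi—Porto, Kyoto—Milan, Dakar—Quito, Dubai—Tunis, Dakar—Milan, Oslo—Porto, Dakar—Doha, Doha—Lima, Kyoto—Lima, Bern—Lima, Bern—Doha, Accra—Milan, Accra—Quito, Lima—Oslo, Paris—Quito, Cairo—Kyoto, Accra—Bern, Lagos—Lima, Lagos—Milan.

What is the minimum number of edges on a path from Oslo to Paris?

Level 0: Oslo
Level 1: Delhi, Dubai, Kyoto, Lima, Porto, Quito, Tunis
Level 2: Accra, Bern, Cairo, Dakar, Doha, Lagos, Milan, Paris
Paris first appears at level 2.

2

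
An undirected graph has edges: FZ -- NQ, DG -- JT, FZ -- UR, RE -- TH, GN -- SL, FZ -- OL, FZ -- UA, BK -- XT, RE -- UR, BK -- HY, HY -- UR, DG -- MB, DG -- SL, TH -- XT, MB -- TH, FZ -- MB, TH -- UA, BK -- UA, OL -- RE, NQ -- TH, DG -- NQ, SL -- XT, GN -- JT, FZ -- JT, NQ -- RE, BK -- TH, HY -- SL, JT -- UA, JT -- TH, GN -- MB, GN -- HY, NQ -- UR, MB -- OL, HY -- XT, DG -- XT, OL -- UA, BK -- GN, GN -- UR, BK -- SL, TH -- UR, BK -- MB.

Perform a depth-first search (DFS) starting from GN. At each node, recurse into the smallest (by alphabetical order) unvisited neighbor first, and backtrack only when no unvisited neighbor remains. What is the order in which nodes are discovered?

GN -> BK -> HY -> SL -> DG -> JT -> FZ -> MB -> OL -> RE -> NQ -> TH -> UA -> UR -> XT

Visit GN
GN → BK
BK → HY
HY → SL
SL → DG
DG → JT
JT → FZ
FZ → MB
MB → OL
OL → RE
RE → NQ
NQ → TH
TH → UA
TH → UR
TH → XT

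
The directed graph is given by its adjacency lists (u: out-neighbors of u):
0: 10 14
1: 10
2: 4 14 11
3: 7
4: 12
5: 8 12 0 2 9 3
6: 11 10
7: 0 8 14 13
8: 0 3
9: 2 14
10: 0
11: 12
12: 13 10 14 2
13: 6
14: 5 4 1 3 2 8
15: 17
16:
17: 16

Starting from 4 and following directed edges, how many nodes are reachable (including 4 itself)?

BFS from 4 visits: 4, 12, 2, 10, 13, 14, 11, 0, 6, 1, 3, 5, 8, 7, 9
Reachable nodes: 15 of 18 total.

15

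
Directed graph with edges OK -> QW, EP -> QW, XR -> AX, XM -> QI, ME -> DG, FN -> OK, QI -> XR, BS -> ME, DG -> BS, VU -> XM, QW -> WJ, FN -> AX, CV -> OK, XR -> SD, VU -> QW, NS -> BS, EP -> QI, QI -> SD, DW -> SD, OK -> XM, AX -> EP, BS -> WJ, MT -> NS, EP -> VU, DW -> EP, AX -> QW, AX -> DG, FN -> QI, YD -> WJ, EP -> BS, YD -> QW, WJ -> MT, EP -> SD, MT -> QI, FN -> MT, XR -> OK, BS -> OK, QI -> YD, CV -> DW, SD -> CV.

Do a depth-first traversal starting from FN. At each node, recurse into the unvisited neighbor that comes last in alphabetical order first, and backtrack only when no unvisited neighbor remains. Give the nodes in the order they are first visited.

Visit FN
FN → QI
QI → YD
YD → WJ
WJ → MT
MT → NS
NS → BS
BS → OK
OK → XM
OK → QW
BS → ME
ME → DG
QI → XR
XR → SD
SD → CV
CV → DW
DW → EP
EP → VU
XR → AX

FN → QI → YD → WJ → MT → NS → BS → OK → XM → QW → ME → DG → XR → SD → CV → DW → EP → VU → AX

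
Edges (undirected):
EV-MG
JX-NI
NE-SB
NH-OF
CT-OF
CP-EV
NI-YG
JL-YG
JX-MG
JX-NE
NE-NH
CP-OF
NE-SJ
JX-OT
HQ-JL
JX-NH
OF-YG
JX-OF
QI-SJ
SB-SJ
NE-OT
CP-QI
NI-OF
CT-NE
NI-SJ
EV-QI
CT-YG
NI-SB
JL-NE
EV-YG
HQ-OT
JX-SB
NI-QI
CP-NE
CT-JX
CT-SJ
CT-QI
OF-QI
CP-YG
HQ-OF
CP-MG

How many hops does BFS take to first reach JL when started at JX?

Level 0: JX
Level 1: CT, MG, NE, NH, NI, OF, OT, SB
Level 2: CP, EV, HQ, JL, QI, SJ, YG
JL first appears at level 2.

2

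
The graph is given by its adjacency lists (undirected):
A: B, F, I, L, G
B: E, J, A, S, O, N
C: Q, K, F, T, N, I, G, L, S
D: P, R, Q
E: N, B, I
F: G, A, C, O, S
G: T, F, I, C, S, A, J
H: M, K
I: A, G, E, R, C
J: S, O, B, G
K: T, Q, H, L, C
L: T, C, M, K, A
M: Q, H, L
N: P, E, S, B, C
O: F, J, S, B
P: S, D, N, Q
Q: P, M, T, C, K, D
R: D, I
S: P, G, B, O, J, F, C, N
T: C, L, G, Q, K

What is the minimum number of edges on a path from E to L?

3

Level 0: E
Level 1: B, I, N
Level 2: A, C, G, J, O, P, R, S
Level 3: D, F, K, L, Q, T
Level 4: H, M
L first appears at level 3.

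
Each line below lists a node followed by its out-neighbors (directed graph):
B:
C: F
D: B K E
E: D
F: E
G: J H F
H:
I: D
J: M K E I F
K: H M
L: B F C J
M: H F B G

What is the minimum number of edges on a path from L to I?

2

Level 0: L
Level 1: B, C, F, J
Level 2: E, I, K, M
Level 3: D, G, H
I first appears at level 2.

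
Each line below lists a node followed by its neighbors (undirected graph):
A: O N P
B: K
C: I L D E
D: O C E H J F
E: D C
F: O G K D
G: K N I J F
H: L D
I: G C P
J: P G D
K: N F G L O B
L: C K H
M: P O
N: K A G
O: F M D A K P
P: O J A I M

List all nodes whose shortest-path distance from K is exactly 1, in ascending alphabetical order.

B, F, G, L, N, O

Level 0: K
Level 1: B, F, G, L, N, O
Level 2: A, C, D, H, I, J, M, P
Level 3: E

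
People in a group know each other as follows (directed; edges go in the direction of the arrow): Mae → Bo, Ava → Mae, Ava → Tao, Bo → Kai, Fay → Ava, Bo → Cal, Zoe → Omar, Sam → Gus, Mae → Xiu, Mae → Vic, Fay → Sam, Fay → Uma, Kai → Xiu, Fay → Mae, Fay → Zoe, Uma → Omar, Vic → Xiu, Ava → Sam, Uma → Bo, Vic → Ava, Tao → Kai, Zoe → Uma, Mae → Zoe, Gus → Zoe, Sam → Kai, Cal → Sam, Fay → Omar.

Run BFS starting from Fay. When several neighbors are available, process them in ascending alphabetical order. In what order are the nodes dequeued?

Fay -> Ava -> Mae -> Omar -> Sam -> Uma -> Zoe -> Tao -> Bo -> Vic -> Xiu -> Gus -> Kai -> Cal

Visit Fay; enqueue Ava, Mae, Omar, Sam, Uma, Zoe → queue [Ava, Mae, Omar, Sam, Uma, Zoe]
Visit Ava; enqueue Tao → queue [Mae, Omar, Sam, Uma, Zoe, Tao]
Visit Mae; enqueue Bo, Vic, Xiu → queue [Omar, Sam, Uma, Zoe, Tao, Bo, Vic, Xiu]
Visit Omar → queue [Sam, Uma, Zoe, Tao, Bo, Vic, Xiu]
Visit Sam; enqueue Gus, Kai → queue [Uma, Zoe, Tao, Bo, Vic, Xiu, Gus, Kai]
Visit Uma → queue [Zoe, Tao, Bo, Vic, Xiu, Gus, Kai]
Visit Zoe → queue [Tao, Bo, Vic, Xiu, Gus, Kai]
Visit Tao → queue [Bo, Vic, Xiu, Gus, Kai]
Visit Bo; enqueue Cal → queue [Vic, Xiu, Gus, Kai, Cal]
Visit Vic → queue [Xiu, Gus, Kai, Cal]
Visit Xiu → queue [Gus, Kai, Cal]
Visit Gus → queue [Kai, Cal]
Visit Kai → queue [Cal]
Visit Cal → queue []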